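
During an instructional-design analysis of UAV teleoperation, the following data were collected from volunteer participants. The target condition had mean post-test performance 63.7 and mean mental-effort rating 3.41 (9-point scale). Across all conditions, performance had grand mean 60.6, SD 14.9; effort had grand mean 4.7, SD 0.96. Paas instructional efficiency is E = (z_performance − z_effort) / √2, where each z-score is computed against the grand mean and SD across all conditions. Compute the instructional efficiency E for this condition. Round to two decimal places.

1.10

z_performance = (63.7 − 60.6) / 14.9 = 3.1000 / 14.9 = 0.2081.
z_effort = (3.41 − 4.7) / 0.96 = -1.2900 / 0.96 = -1.3438.
z_P − z_E = 0.2081 − (-1.3438) = 1.5519.
E = 1.5519 / √2 = 1.5519 / 1.41421 = 1.0974 ≈ 1.10.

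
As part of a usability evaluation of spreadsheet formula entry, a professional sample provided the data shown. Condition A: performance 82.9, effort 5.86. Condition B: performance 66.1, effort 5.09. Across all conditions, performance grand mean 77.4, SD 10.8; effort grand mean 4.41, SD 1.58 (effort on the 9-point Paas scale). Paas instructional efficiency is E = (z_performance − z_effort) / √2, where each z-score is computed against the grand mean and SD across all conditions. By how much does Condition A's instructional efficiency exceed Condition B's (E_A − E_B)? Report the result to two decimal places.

Condition A: z_P = (82.9 − 77.4)/10.8 = 0.5093; z_E = (5.86 − 4.41)/1.58 = 0.9177; E_A = (0.5093 − 0.9177)/√2 = -0.2888.
Condition B: z_P = (66.1 − 77.4)/10.8 = -1.0463; z_E = (5.09 − 4.41)/1.58 = 0.4304; E_B = (-1.0463 − 0.4304)/√2 = -1.0442.
E_A − E_B = -0.2888 − (-1.0442) = 0.7554 ≈ 0.76.

0.76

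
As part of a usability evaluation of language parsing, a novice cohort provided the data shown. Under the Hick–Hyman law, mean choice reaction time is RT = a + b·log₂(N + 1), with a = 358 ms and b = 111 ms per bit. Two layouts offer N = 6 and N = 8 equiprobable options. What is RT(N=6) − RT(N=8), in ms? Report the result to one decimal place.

RT(6) = 358 + 111·log₂(7) = 358 + 111·2.8074 = 669.6214 ms.
RT(8) = 358 + 111·log₂(9) = 358 + 111·3.1699 = 709.8589 ms.
Difference = 669.6214 − 709.8589 = -40.2375 ≈ -40.2 ms.

-40.2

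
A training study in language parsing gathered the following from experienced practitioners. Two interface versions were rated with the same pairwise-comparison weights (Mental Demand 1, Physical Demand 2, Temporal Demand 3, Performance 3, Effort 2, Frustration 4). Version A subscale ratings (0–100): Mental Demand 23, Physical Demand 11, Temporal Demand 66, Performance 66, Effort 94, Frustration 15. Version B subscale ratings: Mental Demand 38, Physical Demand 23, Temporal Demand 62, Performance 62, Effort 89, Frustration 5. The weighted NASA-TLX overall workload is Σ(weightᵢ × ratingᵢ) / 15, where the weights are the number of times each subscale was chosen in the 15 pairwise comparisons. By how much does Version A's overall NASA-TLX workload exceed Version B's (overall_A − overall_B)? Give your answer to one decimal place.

2.3

Version A weighted sum = 1·23 + 2·11 + 3·66 + 3·66 + 2·94 + 4·15 = 23 + 22 + 198 + 198 + 188 + 60 = 689; overall_A = 689/15 = 45.9333.
Version B weighted sum = 1·38 + 2·23 + 3·62 + 3·62 + 2·89 + 4·5 = 38 + 46 + 186 + 186 + 178 + 20 = 654; overall_B = 654/15 = 43.6000.
Difference = 45.9333 − 43.6000 = 2.3333 ≈ 2.3.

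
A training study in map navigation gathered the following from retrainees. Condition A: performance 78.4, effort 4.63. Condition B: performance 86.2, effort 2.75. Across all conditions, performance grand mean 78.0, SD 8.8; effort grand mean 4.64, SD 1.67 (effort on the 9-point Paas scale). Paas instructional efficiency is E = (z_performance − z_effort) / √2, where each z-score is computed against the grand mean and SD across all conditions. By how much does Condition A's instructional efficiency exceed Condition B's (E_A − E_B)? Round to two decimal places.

-1.42

Condition A: z_P = (78.4 − 78.0)/8.8 = 0.0455; z_E = (4.63 − 4.64)/1.67 = -0.0060; E_A = (0.0455 − (-0.0060))/√2 = 0.0364.
Condition B: z_P = (86.2 − 78.0)/8.8 = 0.9318; z_E = (2.75 − 4.64)/1.67 = -1.1317; E_B = (0.9318 − (-1.1317))/√2 = 1.4591.
E_A − E_B = 0.0364 − 1.4591 = -1.4227 ≈ -1.42.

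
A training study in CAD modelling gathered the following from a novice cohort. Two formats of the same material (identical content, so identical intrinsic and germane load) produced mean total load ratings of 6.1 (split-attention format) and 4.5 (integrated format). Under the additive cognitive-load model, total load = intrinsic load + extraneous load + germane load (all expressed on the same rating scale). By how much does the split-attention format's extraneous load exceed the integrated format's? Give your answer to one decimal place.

1.6

Intrinsic and germane load are equal across formats, so the difference in total load equals the difference in extraneous load.
Extraneous-load difference = 6.1 − 4.5 = 1.6.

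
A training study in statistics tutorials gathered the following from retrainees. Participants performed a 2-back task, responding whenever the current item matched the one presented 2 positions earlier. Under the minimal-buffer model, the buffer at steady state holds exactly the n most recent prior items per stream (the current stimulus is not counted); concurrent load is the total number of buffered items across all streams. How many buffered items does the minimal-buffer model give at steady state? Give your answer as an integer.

2

The buffer holds the 2 most recent prior items.
Steady-state concurrent load = 2 items.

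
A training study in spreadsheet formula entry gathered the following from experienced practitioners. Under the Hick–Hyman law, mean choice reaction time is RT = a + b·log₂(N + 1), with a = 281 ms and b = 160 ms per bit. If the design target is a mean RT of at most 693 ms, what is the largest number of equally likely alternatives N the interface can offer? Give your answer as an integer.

4

Set 281 + 160·log₂(N + 1) ≤ 693.
log₂(N + 1) ≤ (693 − 281) / 160 = 2.5750.
N + 1 ≤ 2^2.5750 = 5.9587.
N ≤ 4.9587, so the largest integer N is 4.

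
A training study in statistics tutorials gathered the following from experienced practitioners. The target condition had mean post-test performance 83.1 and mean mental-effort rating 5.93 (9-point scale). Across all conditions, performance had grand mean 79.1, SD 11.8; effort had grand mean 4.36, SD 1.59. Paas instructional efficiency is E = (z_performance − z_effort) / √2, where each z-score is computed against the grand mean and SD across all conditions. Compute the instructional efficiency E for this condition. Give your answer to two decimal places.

-0.46

z_performance = (83.1 − 79.1) / 11.8 = 4.0000 / 11.8 = 0.3390.
z_effort = (5.93 − 4.36) / 1.59 = 1.5700 / 1.59 = 0.9874.
z_P − z_E = 0.3390 − 0.9874 = -0.6484.
E = -0.6484 / √2 = -0.6484 / 1.41421 = -0.4585 ≈ -0.46.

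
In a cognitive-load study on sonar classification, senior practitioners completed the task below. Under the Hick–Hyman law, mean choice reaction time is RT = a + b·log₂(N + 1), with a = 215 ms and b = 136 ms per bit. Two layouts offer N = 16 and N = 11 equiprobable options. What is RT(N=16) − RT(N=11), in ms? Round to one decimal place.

68.3

RT(16) = 215 + 136·log₂(17) = 215 + 136·4.0875 = 770.9000 ms.
RT(11) = 215 + 136·log₂(12) = 215 + 136·3.5850 = 702.5600 ms.
Difference = 770.9000 − 702.5600 = 68.3400 ≈ 68.3 ms.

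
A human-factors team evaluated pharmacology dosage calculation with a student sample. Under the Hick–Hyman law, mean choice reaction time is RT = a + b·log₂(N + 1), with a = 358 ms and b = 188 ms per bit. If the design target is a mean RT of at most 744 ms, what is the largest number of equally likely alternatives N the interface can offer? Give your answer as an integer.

Set 358 + 188·log₂(N + 1) ≤ 744.
log₂(N + 1) ≤ (744 − 358) / 188 = 2.0532.
N + 1 ≤ 2^2.0532 = 4.1503.
N ≤ 3.1503, so the largest integer N is 3.

3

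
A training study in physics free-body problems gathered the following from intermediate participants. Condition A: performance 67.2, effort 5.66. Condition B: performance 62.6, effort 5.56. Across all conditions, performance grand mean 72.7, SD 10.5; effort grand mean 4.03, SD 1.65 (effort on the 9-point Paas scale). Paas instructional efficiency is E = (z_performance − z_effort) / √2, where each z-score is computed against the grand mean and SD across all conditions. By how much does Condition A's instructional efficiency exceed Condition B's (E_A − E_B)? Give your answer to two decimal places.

0.27

Condition A: z_P = (67.2 − 72.7)/10.5 = -0.5238; z_E = (5.66 − 4.03)/1.65 = 0.9879; E_A = (-0.5238 − 0.9879)/√2 = -1.0689.
Condition B: z_P = (62.6 − 72.7)/10.5 = -0.9619; z_E = (5.56 − 4.03)/1.65 = 0.9273; E_B = (-0.9619 − 0.9273)/√2 = -1.3359.
E_A − E_B = -1.0689 − (-1.3359) = 0.2670 ≈ 0.27.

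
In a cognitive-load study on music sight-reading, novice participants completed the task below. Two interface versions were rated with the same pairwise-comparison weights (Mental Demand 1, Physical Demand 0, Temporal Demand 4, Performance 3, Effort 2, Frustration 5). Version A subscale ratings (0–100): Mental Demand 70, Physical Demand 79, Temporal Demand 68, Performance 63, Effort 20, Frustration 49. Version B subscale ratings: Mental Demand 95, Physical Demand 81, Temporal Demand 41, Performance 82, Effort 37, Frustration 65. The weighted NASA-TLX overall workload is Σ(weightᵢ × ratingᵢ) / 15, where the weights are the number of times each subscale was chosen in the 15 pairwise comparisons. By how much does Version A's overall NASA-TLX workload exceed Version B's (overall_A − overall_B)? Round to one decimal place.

-5.9

Version A weighted sum = 1·70 + 0·79 + 4·68 + 3·63 + 2·20 + 5·49 = 70 + 0 + 272 + 189 + 40 + 245 = 816; overall_A = 816/15 = 54.4000.
Version B weighted sum = 1·95 + 0·81 + 4·41 + 3·82 + 2·37 + 5·65 = 95 + 0 + 164 + 246 + 74 + 325 = 904; overall_B = 904/15 = 60.2667.
Difference = 54.4000 − 60.2667 = -5.8667 ≈ -5.9.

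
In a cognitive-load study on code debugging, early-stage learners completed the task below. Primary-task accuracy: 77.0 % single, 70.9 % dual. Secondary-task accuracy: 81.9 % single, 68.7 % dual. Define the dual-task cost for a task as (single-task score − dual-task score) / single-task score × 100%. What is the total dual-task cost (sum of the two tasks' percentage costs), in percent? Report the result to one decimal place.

Primary cost = (77.0 − 70.9) / 77.0 × 100% = 7.9221%.
Secondary cost = (81.9 − 68.7) / 81.9 × 100% = 16.1172%.
Total = 7.9221% + 16.1172% = 24.0393% ≈ 24.0%.

24.0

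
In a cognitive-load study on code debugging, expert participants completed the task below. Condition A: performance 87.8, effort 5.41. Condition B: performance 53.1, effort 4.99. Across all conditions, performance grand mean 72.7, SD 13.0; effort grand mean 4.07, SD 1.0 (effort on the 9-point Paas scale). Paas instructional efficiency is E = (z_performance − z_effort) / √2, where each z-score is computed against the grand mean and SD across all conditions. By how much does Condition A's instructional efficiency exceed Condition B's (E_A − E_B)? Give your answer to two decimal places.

1.59

Condition A: z_P = (87.8 − 72.7)/13.0 = 1.1615; z_E = (5.41 − 4.07)/1.0 = 1.3400; E_A = (1.1615 − 1.3400)/√2 = -0.1262.
Condition B: z_P = (53.1 − 72.7)/13.0 = -1.5077; z_E = (4.99 − 4.07)/1.0 = 0.9200; E_B = (-1.5077 − 0.9200)/√2 = -1.7166.
E_A − E_B = -0.1262 − (-1.7166) = 1.5904 ≈ 1.59.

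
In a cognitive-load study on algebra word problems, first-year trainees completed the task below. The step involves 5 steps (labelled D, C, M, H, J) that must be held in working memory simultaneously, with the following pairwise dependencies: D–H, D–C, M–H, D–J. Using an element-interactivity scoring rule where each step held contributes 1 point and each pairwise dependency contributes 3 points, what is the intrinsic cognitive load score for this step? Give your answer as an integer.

17

Count of steps held simultaneously: 5.
Count of pairwise dependencies listed: 4.
Element contribution: 5 × 1 = 5.
Interaction contribution: 4 × 3 = 12.
Intrinsic load = 5 + 12 = 17.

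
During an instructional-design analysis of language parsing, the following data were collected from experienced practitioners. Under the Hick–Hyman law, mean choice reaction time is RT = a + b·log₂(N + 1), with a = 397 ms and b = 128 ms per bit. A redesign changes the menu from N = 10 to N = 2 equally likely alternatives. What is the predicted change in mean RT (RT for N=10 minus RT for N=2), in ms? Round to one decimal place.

RT(10) = 397 + 128·log₂(11) = 397 + 128·3.4594 = 839.8032 ms.
RT(2) = 397 + 128·log₂(3) = 397 + 128·1.5850 = 599.8800 ms.
Difference = 839.8032 − 599.8800 = 239.9232 ≈ 239.9 ms.

239.9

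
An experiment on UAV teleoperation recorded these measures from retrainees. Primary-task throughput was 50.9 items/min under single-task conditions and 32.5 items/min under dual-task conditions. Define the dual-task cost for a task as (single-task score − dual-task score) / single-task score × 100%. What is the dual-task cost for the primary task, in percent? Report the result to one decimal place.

36.1

Cost = (50.9 − 32.5) / 50.9 × 100%
     = 18.4000 / 50.9 × 100% = 36.1493%.
≈ 36.1%.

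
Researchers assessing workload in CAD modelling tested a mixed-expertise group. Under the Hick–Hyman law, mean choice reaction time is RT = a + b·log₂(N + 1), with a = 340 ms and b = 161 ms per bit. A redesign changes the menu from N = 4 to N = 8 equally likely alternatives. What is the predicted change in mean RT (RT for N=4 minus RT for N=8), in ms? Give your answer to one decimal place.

RT(4) = 340 + 161·log₂(5) = 340 + 161·2.3219 = 713.8259 ms.
RT(8) = 340 + 161·log₂(9) = 340 + 161·3.1699 = 850.3539 ms.
Difference = 713.8259 − 850.3539 = -136.5280 ≈ -136.5 ms.

-136.5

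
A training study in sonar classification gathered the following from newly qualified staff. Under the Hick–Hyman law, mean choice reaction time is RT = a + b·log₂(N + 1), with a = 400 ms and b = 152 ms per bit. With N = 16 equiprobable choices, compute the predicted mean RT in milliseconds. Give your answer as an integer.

log₂(16 + 1) = log₂(17) = 4.0875.
RT = 400 + 152 × 4.0875 = 400 + 621.3000 = 1021.3000 ms.
≈ 1021 ms.

1021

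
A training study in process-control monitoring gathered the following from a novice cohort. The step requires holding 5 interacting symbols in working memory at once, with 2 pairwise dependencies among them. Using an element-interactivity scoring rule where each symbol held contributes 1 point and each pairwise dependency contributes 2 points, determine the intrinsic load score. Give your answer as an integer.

Element contribution: 5 × 1 = 5.
Interaction contribution: 2 × 2 = 4.
Intrinsic load = 5 + 4 = 9.

9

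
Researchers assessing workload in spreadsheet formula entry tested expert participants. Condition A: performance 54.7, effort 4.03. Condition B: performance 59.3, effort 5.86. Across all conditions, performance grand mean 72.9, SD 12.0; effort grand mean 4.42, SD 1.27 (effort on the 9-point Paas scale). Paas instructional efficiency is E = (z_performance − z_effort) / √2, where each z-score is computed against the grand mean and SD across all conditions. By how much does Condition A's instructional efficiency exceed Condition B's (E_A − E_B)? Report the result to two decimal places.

Condition A: z_P = (54.7 − 72.9)/12.0 = -1.5167; z_E = (4.03 − 4.42)/1.27 = -0.3071; E_A = (-1.5167 − (-0.3071))/√2 = -0.8553.
Condition B: z_P = (59.3 − 72.9)/12.0 = -1.1333; z_E = (5.86 − 4.42)/1.27 = 1.1339; E_B = (-1.1333 − 1.1339)/√2 = -1.6032.
E_A − E_B = -0.8553 − (-1.6032) = 0.7479 ≈ 0.75.

0.75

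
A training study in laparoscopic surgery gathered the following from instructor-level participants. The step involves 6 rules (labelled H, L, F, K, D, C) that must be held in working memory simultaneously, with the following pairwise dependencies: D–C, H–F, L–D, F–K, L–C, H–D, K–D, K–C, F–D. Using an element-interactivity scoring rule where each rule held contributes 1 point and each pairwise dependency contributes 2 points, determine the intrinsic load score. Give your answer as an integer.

Count of rules held simultaneously: 6.
Count of pairwise dependencies listed: 9.
Element contribution: 6 × 1 = 6.
Interaction contribution: 9 × 2 = 18.
Intrinsic load = 6 + 18 = 24.

24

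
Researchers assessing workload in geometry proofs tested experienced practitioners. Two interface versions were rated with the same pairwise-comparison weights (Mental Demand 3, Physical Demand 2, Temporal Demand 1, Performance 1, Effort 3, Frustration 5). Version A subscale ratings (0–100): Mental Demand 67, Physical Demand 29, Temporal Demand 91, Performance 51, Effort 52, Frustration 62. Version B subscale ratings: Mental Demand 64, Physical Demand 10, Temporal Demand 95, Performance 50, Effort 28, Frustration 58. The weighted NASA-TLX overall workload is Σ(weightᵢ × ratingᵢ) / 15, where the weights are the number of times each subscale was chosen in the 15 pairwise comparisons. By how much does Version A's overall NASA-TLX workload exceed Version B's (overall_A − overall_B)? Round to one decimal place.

9.1

Version A weighted sum = 3·67 + 2·29 + 1·91 + 1·51 + 3·52 + 5·62 = 201 + 58 + 91 + 51 + 156 + 310 = 867; overall_A = 867/15 = 57.8000.
Version B weighted sum = 3·64 + 2·10 + 1·95 + 1·50 + 3·28 + 5·58 = 192 + 20 + 95 + 50 + 84 + 290 = 731; overall_B = 731/15 = 48.7333.
Difference = 57.8000 − 48.7333 = 9.0667 ≈ 9.1.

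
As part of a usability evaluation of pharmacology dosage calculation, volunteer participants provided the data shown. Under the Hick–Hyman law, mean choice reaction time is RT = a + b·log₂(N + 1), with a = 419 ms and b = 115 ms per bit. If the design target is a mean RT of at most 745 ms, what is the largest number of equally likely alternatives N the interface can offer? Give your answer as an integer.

6

Set 419 + 115·log₂(N + 1) ≤ 745.
log₂(N + 1) ≤ (745 − 419) / 115 = 2.8348.
N + 1 ≤ 2^2.8348 = 7.1344.
N ≤ 6.1344, so the largest integer N is 6.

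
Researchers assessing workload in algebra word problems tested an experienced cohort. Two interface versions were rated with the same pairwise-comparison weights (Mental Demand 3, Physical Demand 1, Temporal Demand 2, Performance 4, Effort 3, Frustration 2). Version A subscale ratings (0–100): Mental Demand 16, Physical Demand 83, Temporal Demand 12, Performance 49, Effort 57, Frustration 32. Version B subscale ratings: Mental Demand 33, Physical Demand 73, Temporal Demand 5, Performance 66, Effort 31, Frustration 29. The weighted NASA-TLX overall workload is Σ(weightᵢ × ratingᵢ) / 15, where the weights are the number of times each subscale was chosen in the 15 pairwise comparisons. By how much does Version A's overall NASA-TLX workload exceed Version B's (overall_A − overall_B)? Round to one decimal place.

-0.7

Version A weighted sum = 3·16 + 1·83 + 2·12 + 4·49 + 3·57 + 2·32 = 48 + 83 + 24 + 196 + 171 + 64 = 586; overall_A = 586/15 = 39.0667.
Version B weighted sum = 3·33 + 1·73 + 2·5 + 4·66 + 3·31 + 2·29 = 99 + 73 + 10 + 264 + 93 + 58 = 597; overall_B = 597/15 = 39.8000.
Difference = 39.0667 − 39.8000 = -0.7333 ≈ -0.7.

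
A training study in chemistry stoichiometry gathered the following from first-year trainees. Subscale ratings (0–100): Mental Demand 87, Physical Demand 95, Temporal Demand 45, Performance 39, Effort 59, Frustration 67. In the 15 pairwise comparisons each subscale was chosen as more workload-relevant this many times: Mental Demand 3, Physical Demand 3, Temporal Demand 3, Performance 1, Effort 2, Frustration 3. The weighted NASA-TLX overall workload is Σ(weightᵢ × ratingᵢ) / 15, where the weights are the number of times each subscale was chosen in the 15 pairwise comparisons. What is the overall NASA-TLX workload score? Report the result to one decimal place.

The tallies are the weights (they sum to 15).
Weighted sum = 3·87 + 3·95 + 3·45 + 1·39 + 2·59 + 3·67
            = 261 + 285 + 135 + 39 + 118 + 201 = 1039.
Overall workload = 1039 / 15 = 69.2667 ≈ 69.3.

69.3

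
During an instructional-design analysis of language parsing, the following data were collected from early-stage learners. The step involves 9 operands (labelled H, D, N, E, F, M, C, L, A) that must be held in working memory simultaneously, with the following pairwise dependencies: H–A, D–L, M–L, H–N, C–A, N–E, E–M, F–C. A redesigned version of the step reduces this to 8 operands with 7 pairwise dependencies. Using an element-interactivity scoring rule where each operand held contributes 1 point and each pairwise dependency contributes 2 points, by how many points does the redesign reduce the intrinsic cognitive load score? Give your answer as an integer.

Original: 9 × 1 + 8 × 2 = 9 + 16 = 25.
Redesigned: 8 × 1 + 7 × 2 = 8 + 14 = 22.
Reduction = 25 − 22 = 3.

3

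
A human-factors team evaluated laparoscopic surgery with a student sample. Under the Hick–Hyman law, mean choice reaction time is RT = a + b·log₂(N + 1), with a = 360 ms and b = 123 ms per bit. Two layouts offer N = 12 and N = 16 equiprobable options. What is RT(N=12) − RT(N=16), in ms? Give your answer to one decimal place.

-47.6

RT(12) = 360 + 123·log₂(13) = 360 + 123·3.7004 = 815.1492 ms.
RT(16) = 360 + 123·log₂(17) = 360 + 123·4.0875 = 862.7625 ms.
Difference = 815.1492 − 862.7625 = -47.6133 ≈ -47.6 ms.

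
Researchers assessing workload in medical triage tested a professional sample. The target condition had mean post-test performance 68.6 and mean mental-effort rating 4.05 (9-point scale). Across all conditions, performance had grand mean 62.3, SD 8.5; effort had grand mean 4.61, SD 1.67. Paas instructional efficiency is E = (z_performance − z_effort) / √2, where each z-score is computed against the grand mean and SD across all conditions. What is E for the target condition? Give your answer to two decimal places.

0.76

z_performance = (68.6 − 62.3) / 8.5 = 6.3000 / 8.5 = 0.7412.
z_effort = (4.05 − 4.61) / 1.67 = -0.5600 / 1.67 = -0.3353.
z_P − z_E = 0.7412 − (-0.3353) = 1.0765.
E = 1.0765 / √2 = 1.0765 / 1.41421 = 0.7612 ≈ 0.76.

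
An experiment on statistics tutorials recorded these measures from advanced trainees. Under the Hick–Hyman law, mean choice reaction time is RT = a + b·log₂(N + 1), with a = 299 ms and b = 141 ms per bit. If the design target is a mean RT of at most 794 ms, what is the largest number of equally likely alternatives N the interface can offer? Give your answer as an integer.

10

Set 299 + 141·log₂(N + 1) ≤ 794.
log₂(N + 1) ≤ (794 − 299) / 141 = 3.5106.
N + 1 ≤ 2^3.5106 = 11.3971.
N ≤ 10.3971, so the largest integer N is 10.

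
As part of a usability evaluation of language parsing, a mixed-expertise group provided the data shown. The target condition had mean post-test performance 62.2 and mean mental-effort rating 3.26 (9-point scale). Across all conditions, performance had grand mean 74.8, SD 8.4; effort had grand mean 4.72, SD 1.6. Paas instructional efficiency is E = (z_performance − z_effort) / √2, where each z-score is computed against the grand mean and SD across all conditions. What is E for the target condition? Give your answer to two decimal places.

z_performance = (62.2 − 74.8) / 8.4 = -12.6000 / 8.4 = -1.5000.
z_effort = (3.26 − 4.72) / 1.6 = -1.4600 / 1.6 = -0.9125.
z_P − z_E = -1.5000 − (-0.9125) = -0.5875.
E = -0.5875 / √2 = -0.5875 / 1.41421 = -0.4154 ≈ -0.42.

-0.42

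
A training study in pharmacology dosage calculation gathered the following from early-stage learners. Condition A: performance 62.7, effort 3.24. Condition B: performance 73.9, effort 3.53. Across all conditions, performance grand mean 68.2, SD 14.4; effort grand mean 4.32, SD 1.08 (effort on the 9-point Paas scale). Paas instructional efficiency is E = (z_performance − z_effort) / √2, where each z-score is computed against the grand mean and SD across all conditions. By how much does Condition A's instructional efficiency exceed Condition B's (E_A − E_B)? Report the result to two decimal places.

Condition A: z_P = (62.7 − 68.2)/14.4 = -0.3819; z_E = (3.24 − 4.32)/1.08 = -1.0000; E_A = (-0.3819 − (-1.0000))/√2 = 0.4371.
Condition B: z_P = (73.9 − 68.2)/14.4 = 0.3958; z_E = (3.53 − 4.32)/1.08 = -0.7315; E_B = (0.3958 − (-0.7315))/√2 = 0.7971.
E_A − E_B = 0.4371 − 0.7971 = -0.3600 ≈ -0.36.

-0.36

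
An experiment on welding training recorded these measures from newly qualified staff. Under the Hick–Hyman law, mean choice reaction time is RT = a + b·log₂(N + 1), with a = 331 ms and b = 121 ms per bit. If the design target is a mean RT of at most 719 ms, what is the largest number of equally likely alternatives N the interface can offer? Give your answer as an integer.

8

Set 331 + 121·log₂(N + 1) ≤ 719.
log₂(N + 1) ≤ (719 − 331) / 121 = 3.2066.
N + 1 ≤ 2^3.2066 = 9.2317.
N ≤ 8.2317, so the largest integer N is 8.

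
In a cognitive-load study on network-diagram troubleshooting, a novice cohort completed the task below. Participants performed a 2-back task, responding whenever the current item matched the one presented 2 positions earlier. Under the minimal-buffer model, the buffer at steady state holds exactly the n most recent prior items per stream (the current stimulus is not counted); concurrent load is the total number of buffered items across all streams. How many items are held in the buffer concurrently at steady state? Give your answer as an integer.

2

The buffer holds the 2 most recent prior items.
Steady-state concurrent load = 2 items.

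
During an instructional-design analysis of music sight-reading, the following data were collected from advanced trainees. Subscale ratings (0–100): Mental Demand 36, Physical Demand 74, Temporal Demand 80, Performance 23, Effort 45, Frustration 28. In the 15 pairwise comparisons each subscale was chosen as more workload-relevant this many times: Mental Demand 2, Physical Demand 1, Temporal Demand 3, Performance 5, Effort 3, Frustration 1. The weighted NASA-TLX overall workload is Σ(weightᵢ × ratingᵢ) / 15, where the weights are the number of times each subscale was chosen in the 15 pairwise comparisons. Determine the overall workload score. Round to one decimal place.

44.3

The tallies are the weights (they sum to 15).
Weighted sum = 2·36 + 1·74 + 3·80 + 5·23 + 3·45 + 1·28
            = 72 + 74 + 240 + 115 + 135 + 28 = 664.
Overall workload = 664 / 15 = 44.2667 ≈ 44.3.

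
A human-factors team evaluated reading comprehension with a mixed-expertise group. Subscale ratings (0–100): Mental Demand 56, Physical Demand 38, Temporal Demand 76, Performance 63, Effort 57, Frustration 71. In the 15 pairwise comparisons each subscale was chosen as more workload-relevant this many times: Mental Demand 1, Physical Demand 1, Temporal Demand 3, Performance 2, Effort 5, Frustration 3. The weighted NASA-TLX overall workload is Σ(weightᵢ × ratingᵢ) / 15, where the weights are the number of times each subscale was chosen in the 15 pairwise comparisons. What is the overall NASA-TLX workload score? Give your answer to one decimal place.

63.1

The tallies are the weights (they sum to 15).
Weighted sum = 1·56 + 1·38 + 3·76 + 2·63 + 5·57 + 3·71
            = 56 + 38 + 228 + 126 + 285 + 213 = 946.
Overall workload = 946 / 15 = 63.0667 ≈ 63.1.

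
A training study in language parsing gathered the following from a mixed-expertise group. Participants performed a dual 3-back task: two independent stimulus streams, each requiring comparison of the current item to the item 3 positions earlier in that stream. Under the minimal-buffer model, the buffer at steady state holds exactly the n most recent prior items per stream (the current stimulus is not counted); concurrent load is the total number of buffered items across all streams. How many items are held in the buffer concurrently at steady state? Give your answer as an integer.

6

Each stream's buffer holds its 3 most recent prior items.
Two independent streams: 2 × 3 = 6 buffered items at steady state.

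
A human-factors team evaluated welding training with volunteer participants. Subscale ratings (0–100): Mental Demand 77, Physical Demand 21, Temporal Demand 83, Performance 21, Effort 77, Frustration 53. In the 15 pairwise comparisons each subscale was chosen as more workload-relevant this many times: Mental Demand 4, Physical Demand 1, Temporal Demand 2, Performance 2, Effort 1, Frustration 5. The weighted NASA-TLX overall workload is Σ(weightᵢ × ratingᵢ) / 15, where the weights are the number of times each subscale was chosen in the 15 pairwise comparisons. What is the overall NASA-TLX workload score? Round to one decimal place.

58.6

The tallies are the weights (they sum to 15).
Weighted sum = 4·77 + 1·21 + 2·83 + 2·21 + 1·77 + 5·53
            = 308 + 21 + 166 + 42 + 77 + 265 = 879.
Overall workload = 879 / 15 = 58.6000 ≈ 58.6.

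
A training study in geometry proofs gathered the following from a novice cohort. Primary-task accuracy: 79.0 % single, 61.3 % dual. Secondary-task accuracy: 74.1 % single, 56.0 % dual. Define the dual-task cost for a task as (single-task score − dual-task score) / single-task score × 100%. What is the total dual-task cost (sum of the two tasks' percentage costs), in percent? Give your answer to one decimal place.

Primary cost = (79.0 − 61.3) / 79.0 × 100% = 22.4051%.
Secondary cost = (74.1 − 56.0) / 74.1 × 100% = 24.4265%.
Total = 22.4051% + 24.4265% = 46.8316% ≈ 46.8%.

46.8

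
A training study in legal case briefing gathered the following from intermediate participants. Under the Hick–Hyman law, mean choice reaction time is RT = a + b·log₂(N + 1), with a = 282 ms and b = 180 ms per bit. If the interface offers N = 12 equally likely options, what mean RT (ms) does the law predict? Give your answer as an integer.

948

log₂(12 + 1) = log₂(13) = 3.7004.
RT = 282 + 180 × 3.7004 = 282 + 666.0720 = 948.0720 ms.
≈ 948 ms.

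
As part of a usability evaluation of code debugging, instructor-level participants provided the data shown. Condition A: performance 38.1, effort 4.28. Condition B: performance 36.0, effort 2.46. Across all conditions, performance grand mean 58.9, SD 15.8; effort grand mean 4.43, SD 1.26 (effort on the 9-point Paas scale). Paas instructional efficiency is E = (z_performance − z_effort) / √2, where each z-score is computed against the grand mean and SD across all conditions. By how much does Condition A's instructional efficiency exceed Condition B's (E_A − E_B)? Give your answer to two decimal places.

Condition A: z_P = (38.1 − 58.9)/15.8 = -1.3165; z_E = (4.28 − 4.43)/1.26 = -0.1190; E_A = (-1.3165 − (-0.1190))/√2 = -0.8468.
Condition B: z_P = (36.0 − 58.9)/15.8 = -1.4494; z_E = (2.46 − 4.43)/1.26 = -1.5635; E_B = (-1.4494 − (-1.5635))/√2 = 0.0807.
E_A − E_B = -0.8468 − 0.0807 = -0.9275 ≈ -0.93.

-0.93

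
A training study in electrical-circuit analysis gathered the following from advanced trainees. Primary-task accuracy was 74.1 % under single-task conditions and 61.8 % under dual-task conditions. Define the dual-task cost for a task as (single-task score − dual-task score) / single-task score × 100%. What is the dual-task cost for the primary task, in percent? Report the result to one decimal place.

16.6

Cost = (74.1 − 61.8) / 74.1 × 100%
     = 12.3000 / 74.1 × 100% = 16.5992%.
≈ 16.6%.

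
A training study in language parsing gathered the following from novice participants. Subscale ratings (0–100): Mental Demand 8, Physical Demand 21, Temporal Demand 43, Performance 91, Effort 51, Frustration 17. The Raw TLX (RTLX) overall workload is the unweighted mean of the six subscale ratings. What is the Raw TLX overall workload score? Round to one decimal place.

38.5

Sum of ratings = 8 + 21 + 43 + 91 + 51 + 17 = 231.
RTLX = 231 / 6 = 38.5000 ≈ 38.5.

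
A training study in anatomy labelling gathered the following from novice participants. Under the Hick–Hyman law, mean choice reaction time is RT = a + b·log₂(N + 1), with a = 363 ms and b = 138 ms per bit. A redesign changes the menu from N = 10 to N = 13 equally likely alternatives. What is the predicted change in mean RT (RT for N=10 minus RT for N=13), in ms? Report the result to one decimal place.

-48.0

RT(10) = 363 + 138·log₂(11) = 363 + 138·3.4594 = 840.3972 ms.
RT(13) = 363 + 138·log₂(14) = 363 + 138·3.8074 = 888.4212 ms.
Difference = 840.3972 − 888.4212 = -48.0240 ≈ -48.0 ms.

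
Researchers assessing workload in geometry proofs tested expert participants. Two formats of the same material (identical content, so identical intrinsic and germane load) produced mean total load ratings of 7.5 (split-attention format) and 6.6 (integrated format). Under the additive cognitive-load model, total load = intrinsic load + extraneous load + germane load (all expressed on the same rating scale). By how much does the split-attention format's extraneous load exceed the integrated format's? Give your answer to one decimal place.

Intrinsic and germane load are equal across formats, so the difference in total load equals the difference in extraneous load.
Extraneous-load difference = 7.5 − 6.6 = 0.9.

0.9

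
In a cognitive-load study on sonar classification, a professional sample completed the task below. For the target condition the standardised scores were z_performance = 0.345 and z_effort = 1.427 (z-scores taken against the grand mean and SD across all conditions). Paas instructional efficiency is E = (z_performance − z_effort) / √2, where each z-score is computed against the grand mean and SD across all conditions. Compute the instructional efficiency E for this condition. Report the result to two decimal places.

-0.77

z_P − z_E = 0.345 − 1.427 = -1.0820.
E = -1.0820 / √2 = -1.0820 / 1.41421 = -0.7651 ≈ -0.77.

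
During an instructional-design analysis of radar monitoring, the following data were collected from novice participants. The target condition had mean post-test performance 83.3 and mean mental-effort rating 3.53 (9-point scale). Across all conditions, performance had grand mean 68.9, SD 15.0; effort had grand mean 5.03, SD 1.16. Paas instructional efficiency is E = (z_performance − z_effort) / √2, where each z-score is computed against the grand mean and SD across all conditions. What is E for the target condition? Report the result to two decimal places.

z_performance = (83.3 − 68.9) / 15.0 = 14.4000 / 15.0 = 0.9600.
z_effort = (3.53 − 5.03) / 1.16 = -1.5000 / 1.16 = -1.2931.
z_P − z_E = 0.9600 − (-1.2931) = 2.2531.
E = 2.2531 / √2 = 2.2531 / 1.41421 = 1.5932 ≈ 1.59.

1.59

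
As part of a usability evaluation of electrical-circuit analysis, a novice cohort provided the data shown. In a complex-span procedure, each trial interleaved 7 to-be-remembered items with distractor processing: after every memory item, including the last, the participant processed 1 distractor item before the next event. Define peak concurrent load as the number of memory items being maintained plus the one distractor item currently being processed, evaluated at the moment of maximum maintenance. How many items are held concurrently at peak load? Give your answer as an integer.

Maintenance is greatest during the distractor(s) after memory item 7: all 7 memory items are being held.
One distractor item is concurrently being processed.
Peak concurrent load = 7 + 1 = 8 items.

8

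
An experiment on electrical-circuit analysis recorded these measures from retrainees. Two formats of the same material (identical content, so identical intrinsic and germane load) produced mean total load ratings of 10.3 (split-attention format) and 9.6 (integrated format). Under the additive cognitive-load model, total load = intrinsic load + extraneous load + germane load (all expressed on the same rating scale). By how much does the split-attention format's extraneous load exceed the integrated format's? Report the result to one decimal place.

0.7

Intrinsic and germane load are equal across formats, so the difference in total load equals the difference in extraneous load.
Extraneous-load difference = 10.3 − 9.6 = 0.7.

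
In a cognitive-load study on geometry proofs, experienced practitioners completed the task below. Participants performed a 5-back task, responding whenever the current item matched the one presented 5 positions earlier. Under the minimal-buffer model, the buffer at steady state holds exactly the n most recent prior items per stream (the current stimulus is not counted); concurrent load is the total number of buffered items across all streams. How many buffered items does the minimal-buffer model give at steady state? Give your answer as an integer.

5

The buffer holds the 5 most recent prior items.
Steady-state concurrent load = 5 items.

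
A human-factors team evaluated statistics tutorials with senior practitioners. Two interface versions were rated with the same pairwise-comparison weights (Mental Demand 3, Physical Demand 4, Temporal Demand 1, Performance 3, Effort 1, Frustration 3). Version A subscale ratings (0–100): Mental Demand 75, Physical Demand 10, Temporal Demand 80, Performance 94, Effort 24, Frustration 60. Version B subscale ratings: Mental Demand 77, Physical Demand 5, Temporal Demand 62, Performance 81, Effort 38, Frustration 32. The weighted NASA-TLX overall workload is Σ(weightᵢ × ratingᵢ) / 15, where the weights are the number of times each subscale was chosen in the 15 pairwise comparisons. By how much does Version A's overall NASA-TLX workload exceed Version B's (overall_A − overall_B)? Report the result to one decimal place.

9.4

Version A weighted sum = 3·75 + 4·10 + 1·80 + 3·94 + 1·24 + 3·60 = 225 + 40 + 80 + 282 + 24 + 180 = 831; overall_A = 831/15 = 55.4000.
Version B weighted sum = 3·77 + 4·5 + 1·62 + 3·81 + 1·38 + 3·32 = 231 + 20 + 62 + 243 + 38 + 96 = 690; overall_B = 690/15 = 46.0000.
Difference = 55.4000 − 46.0000 = 9.4000 ≈ 9.4.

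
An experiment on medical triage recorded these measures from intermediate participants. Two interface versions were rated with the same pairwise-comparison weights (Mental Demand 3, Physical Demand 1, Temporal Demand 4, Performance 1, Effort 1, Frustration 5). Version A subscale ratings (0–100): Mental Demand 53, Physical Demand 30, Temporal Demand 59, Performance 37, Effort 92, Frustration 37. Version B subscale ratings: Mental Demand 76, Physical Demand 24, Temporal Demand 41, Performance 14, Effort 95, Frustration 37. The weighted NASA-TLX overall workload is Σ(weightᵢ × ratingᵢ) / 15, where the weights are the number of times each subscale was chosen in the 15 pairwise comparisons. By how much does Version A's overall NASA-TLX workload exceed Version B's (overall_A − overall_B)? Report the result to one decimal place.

Version A weighted sum = 3·53 + 1·30 + 4·59 + 1·37 + 1·92 + 5·37 = 159 + 30 + 236 + 37 + 92 + 185 = 739; overall_A = 739/15 = 49.2667.
Version B weighted sum = 3·76 + 1·24 + 4·41 + 1·14 + 1·95 + 5·37 = 228 + 24 + 164 + 14 + 95 + 185 = 710; overall_B = 710/15 = 47.3333.
Difference = 49.2667 − 47.3333 = 1.9334 ≈ 1.9.

1.9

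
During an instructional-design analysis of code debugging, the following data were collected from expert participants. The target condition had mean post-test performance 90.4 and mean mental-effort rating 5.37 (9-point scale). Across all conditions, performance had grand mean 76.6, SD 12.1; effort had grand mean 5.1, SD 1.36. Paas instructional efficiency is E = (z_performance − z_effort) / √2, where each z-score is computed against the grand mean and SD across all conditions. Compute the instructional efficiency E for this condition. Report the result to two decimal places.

z_performance = (90.4 − 76.6) / 12.1 = 13.8000 / 12.1 = 1.1405.
z_effort = (5.37 − 5.1) / 1.36 = 0.2700 / 1.36 = 0.1985.
z_P − z_E = 1.1405 − 0.1985 = 0.9420.
E = 0.9420 / √2 = 0.9420 / 1.41421 = 0.6661 ≈ 0.67.

0.67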